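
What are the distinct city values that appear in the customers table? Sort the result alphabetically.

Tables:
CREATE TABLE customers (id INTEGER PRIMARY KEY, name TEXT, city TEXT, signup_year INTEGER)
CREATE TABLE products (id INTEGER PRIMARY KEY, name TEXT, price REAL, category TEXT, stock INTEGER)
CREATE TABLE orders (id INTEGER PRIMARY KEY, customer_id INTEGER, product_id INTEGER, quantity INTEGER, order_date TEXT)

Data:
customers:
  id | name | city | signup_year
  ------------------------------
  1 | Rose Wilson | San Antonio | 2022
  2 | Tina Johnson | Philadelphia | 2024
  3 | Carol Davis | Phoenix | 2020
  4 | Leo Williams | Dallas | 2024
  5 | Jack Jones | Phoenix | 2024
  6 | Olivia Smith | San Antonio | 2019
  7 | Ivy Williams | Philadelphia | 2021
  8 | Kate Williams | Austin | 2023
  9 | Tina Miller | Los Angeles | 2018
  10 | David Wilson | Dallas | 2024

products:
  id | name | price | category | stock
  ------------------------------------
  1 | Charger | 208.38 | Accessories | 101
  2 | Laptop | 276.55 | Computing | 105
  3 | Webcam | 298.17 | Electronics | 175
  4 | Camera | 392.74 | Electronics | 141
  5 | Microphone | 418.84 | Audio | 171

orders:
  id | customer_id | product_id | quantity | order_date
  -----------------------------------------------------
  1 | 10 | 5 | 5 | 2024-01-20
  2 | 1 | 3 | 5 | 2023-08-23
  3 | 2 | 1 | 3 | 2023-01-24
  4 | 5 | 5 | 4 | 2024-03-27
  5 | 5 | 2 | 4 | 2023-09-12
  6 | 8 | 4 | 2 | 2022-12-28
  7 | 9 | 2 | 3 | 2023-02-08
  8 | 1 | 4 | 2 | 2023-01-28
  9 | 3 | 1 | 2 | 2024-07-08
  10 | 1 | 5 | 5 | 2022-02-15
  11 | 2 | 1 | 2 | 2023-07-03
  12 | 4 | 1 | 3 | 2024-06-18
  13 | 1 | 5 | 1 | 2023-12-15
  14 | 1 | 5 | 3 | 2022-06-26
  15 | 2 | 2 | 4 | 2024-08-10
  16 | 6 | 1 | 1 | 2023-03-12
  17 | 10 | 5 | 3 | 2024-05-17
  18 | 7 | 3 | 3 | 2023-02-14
SELECT DISTINCT city FROM customers ORDER BY city

Execution result:
city
Austin
Dallas
Los Angeles
Philadelphia
Phoenix
San Antonio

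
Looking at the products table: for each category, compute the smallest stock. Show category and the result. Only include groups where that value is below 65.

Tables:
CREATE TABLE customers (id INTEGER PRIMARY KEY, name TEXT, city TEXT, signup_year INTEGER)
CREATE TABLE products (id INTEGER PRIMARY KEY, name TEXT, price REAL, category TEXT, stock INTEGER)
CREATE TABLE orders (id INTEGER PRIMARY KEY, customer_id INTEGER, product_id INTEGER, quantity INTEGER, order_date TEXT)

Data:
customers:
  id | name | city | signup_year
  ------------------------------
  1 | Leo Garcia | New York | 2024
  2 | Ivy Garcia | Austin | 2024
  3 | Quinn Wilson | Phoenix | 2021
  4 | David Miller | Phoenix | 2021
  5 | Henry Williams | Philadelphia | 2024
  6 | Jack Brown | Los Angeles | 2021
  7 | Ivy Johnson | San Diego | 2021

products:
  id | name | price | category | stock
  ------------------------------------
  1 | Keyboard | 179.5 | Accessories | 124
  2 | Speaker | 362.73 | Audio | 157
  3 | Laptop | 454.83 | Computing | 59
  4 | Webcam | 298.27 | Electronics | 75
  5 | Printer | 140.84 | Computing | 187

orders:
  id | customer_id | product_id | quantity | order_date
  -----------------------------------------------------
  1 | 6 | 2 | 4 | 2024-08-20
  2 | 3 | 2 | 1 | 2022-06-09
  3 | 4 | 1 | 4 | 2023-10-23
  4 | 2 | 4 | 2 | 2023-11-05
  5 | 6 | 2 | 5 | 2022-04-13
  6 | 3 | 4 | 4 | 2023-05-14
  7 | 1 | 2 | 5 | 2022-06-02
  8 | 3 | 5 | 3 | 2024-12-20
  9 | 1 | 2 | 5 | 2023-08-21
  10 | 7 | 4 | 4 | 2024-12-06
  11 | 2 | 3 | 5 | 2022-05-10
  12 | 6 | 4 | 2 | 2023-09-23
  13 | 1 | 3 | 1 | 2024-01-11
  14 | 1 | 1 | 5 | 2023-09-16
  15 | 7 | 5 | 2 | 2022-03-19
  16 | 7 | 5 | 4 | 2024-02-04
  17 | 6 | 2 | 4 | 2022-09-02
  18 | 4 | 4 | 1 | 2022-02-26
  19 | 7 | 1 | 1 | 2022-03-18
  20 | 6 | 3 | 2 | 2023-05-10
SELECT category, MIN(stock) AS min_stock FROM products GROUP BY category HAVING MIN(stock) < 65

Execution result:
category | min_stock
Computing | 59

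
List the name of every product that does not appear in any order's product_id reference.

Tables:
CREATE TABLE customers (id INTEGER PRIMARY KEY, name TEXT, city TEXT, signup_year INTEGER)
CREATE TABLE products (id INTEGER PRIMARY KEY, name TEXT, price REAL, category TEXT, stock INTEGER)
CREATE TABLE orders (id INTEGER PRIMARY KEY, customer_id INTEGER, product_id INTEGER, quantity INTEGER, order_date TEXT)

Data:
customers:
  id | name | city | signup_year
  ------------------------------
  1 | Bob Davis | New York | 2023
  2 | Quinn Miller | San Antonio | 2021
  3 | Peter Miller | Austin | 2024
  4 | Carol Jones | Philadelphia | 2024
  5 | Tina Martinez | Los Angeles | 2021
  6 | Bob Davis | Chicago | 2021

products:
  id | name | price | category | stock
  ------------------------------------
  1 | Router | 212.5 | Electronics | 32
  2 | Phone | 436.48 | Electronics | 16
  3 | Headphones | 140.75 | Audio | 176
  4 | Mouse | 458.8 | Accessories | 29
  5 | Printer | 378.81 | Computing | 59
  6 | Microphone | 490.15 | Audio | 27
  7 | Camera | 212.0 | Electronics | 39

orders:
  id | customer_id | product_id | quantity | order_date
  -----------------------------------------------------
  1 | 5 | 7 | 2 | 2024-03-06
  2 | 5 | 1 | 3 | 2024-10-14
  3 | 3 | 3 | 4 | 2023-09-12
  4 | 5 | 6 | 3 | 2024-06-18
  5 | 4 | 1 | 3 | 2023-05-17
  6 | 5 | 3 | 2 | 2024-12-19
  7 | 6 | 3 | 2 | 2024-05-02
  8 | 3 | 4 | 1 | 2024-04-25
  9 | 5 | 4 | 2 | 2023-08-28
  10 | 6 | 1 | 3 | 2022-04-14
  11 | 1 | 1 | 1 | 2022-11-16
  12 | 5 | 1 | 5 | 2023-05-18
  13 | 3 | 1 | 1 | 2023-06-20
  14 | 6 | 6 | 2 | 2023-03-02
SELECT p.name FROM products p LEFT JOIN orders c ON c.product_id = p.id WHERE c.id IS NULL

Execution result:
name
Phone
Printer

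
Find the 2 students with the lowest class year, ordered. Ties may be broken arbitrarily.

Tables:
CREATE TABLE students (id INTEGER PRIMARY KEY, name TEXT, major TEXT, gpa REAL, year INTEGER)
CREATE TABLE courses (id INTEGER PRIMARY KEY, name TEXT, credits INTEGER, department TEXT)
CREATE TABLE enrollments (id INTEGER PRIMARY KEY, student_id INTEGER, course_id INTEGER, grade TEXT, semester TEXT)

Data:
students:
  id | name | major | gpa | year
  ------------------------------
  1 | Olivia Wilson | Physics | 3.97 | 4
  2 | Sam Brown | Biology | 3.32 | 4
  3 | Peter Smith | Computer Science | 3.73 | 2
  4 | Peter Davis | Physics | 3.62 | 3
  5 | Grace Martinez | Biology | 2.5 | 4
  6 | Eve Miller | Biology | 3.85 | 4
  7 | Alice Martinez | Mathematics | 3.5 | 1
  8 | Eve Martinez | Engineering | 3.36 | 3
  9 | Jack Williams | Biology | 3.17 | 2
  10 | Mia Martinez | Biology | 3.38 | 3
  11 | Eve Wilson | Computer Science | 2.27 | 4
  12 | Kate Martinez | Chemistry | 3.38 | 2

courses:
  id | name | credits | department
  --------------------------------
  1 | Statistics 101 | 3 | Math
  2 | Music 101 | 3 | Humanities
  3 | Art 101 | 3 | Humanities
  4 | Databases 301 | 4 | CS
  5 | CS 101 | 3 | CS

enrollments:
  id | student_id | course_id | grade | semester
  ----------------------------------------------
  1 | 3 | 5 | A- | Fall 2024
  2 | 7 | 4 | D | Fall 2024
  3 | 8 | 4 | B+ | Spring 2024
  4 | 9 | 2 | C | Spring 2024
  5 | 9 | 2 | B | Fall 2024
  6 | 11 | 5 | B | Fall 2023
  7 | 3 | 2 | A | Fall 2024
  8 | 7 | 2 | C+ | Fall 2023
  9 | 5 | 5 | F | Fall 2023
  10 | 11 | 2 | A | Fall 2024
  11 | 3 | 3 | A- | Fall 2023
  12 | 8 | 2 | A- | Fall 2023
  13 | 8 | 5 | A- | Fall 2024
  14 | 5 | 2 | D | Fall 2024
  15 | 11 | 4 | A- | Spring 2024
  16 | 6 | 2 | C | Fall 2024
SELECT name, year FROM students ORDER BY year ASC LIMIT 2

Execution result:
name | year
Alice Martinez | 1
Peter Smith | 2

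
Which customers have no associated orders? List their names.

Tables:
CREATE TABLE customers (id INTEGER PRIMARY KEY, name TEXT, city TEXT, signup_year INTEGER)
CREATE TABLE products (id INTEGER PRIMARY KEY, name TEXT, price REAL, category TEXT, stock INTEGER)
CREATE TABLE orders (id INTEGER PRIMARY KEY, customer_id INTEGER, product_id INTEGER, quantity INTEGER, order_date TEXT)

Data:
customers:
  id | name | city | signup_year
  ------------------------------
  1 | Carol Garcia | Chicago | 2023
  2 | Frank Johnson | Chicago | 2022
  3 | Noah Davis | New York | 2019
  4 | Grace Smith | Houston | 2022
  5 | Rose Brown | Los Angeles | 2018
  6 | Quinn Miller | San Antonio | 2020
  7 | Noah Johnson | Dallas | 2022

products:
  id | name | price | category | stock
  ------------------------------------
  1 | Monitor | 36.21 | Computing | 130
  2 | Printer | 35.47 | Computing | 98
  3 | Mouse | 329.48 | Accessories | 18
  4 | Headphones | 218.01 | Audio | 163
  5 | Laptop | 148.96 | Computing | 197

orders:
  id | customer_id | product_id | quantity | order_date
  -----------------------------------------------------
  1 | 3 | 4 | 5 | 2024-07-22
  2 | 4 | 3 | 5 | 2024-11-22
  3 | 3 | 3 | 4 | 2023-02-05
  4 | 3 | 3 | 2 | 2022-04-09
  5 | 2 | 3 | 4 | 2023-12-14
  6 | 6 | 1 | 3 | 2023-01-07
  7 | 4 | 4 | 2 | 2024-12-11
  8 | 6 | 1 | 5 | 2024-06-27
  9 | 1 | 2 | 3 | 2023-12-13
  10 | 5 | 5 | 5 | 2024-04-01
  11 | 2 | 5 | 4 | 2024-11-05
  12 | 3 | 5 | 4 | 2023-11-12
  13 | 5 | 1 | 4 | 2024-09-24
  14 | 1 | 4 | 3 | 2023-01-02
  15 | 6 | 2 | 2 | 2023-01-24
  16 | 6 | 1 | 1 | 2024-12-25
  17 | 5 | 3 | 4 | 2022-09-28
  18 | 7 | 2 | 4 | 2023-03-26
SELECT p.name FROM customers p LEFT JOIN orders c ON c.customer_id = p.id WHERE c.id IS NULL

Execution result:
(no rows)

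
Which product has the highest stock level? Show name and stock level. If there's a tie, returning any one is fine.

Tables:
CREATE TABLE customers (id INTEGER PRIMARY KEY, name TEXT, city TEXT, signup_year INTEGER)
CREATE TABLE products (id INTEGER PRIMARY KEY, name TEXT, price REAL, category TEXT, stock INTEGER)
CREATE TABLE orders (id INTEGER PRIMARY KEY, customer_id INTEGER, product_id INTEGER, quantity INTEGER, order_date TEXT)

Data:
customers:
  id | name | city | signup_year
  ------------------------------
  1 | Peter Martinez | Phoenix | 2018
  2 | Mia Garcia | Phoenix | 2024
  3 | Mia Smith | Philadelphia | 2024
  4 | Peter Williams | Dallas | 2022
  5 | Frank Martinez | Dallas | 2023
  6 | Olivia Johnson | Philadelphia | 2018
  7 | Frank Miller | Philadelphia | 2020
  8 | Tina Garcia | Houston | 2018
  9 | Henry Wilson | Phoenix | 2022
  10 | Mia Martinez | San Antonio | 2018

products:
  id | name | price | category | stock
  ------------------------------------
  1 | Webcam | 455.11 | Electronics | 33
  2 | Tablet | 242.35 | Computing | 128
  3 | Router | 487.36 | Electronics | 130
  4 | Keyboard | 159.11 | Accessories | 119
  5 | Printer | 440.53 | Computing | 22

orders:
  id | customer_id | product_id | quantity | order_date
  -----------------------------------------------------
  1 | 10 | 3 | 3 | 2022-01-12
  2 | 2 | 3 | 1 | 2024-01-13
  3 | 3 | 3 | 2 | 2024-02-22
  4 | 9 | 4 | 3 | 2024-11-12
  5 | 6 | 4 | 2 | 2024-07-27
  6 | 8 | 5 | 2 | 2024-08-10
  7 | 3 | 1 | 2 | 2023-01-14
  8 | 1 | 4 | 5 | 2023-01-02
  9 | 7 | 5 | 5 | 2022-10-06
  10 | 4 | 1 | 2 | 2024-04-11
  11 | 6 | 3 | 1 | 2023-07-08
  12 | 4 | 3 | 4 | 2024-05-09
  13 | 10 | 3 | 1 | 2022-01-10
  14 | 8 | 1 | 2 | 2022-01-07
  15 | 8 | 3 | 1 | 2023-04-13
SELECT name, stock FROM products ORDER BY stock DESC LIMIT 1

Execution result:
name | stock
Router | 130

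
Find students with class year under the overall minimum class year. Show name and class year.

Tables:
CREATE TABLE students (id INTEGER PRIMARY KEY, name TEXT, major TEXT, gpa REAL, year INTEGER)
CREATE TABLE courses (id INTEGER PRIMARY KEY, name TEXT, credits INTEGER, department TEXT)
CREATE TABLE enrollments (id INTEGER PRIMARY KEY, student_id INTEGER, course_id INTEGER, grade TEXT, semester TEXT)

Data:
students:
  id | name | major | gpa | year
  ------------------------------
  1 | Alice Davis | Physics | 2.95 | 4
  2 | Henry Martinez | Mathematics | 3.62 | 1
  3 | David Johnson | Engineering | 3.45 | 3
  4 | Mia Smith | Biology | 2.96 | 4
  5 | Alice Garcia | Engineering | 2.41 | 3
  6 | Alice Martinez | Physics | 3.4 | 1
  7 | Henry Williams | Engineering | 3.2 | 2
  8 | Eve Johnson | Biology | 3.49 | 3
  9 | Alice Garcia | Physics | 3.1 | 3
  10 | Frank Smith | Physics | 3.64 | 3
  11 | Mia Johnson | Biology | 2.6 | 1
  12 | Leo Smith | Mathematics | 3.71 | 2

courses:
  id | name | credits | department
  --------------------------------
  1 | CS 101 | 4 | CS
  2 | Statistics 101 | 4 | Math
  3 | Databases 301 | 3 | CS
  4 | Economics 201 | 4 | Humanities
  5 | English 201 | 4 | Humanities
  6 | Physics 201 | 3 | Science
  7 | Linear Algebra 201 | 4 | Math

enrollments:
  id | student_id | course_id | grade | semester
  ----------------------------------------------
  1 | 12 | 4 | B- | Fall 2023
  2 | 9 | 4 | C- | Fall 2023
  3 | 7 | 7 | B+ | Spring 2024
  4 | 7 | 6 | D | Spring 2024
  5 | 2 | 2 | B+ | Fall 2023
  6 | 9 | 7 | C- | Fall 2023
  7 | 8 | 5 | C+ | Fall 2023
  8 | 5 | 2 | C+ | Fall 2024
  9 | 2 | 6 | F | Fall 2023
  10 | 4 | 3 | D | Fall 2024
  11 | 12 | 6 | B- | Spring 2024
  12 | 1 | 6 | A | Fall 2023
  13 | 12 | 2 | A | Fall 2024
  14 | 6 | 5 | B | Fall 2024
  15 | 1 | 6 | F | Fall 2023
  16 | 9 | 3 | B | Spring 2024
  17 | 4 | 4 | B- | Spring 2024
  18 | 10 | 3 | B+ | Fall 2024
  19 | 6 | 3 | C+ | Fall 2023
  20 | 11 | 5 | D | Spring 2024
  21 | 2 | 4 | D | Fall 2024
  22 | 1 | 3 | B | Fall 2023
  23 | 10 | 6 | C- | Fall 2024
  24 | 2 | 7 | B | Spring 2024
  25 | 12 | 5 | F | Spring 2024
SELECT name, year FROM students WHERE year < (SELECT MIN(year) FROM students)

Execution result:
(no rows)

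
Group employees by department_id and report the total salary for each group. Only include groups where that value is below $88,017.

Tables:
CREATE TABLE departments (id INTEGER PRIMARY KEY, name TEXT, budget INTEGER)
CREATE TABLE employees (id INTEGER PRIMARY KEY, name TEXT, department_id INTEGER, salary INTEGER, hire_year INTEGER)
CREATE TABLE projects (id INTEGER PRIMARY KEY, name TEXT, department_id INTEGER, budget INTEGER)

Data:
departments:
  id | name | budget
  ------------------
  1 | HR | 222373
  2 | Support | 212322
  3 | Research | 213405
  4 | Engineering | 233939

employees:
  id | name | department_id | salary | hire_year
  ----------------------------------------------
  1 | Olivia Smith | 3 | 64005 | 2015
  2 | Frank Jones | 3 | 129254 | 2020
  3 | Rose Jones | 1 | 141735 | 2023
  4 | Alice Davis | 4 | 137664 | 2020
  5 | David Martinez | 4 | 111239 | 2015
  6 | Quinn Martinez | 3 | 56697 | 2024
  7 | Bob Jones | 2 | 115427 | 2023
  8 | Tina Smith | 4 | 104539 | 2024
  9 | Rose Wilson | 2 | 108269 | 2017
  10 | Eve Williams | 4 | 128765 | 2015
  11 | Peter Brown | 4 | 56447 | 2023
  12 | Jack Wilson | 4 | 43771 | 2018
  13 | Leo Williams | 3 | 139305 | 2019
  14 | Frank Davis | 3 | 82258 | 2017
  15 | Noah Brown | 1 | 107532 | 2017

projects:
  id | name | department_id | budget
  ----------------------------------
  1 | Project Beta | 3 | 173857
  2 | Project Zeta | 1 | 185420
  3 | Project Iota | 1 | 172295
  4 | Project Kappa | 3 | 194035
SELECT department_id, SUM(salary) AS sum_salary FROM employees GROUP BY department_id HAVING SUM(salary) < 88017

Execution result:
(no rows)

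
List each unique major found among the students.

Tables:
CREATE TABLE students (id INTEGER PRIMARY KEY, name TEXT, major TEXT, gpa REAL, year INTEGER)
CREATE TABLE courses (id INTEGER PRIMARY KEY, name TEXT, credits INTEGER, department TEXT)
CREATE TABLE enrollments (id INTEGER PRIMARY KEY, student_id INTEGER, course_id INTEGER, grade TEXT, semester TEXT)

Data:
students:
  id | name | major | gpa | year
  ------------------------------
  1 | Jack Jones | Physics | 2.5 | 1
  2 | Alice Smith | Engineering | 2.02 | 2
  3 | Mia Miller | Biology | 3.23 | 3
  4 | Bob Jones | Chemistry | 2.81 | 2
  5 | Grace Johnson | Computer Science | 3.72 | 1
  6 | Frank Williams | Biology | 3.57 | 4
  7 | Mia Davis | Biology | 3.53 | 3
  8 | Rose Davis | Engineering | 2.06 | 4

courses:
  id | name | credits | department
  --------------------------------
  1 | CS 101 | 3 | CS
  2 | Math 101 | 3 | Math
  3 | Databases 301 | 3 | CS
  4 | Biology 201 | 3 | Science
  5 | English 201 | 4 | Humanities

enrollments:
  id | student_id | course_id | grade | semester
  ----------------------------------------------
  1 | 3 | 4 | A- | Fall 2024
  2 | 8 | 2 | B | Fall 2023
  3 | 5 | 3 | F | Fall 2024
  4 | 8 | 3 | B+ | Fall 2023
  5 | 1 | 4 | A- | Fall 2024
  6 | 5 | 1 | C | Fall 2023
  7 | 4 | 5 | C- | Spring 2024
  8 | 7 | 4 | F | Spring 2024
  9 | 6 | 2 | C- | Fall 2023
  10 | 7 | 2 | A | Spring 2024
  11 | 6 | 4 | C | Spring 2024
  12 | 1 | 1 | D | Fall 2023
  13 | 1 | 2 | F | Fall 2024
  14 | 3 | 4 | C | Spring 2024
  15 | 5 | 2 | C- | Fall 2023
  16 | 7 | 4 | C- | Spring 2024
SELECT DISTINCT major FROM students

Execution result:
major
Physics
Engineering
Biology
Chemistry
Computer Science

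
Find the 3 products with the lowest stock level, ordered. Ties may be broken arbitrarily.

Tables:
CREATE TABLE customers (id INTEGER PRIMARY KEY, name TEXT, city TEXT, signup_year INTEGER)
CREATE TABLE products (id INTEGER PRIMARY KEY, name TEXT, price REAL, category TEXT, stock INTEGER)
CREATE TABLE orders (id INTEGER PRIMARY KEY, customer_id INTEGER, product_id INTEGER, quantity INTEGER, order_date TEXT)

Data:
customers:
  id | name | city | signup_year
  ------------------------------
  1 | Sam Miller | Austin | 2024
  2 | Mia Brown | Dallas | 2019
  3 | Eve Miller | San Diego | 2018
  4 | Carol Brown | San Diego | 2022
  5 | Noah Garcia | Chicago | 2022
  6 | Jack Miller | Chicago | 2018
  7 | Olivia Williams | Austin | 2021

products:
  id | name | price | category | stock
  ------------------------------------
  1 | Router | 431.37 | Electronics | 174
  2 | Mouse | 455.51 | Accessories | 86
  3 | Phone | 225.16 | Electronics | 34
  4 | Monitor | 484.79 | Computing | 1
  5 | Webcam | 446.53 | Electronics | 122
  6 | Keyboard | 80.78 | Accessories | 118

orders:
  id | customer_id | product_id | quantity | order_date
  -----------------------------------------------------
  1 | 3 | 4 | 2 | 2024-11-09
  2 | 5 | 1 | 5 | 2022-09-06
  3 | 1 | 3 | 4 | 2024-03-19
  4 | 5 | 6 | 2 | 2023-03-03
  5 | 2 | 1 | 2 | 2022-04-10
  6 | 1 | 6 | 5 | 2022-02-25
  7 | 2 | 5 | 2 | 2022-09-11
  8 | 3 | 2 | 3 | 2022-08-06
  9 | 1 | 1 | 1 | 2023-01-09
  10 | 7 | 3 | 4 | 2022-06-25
SELECT name, stock FROM products ORDER BY stock ASC LIMIT 3

Execution result:
name | stock
Monitor | 1
Phone | 34
Mouse | 86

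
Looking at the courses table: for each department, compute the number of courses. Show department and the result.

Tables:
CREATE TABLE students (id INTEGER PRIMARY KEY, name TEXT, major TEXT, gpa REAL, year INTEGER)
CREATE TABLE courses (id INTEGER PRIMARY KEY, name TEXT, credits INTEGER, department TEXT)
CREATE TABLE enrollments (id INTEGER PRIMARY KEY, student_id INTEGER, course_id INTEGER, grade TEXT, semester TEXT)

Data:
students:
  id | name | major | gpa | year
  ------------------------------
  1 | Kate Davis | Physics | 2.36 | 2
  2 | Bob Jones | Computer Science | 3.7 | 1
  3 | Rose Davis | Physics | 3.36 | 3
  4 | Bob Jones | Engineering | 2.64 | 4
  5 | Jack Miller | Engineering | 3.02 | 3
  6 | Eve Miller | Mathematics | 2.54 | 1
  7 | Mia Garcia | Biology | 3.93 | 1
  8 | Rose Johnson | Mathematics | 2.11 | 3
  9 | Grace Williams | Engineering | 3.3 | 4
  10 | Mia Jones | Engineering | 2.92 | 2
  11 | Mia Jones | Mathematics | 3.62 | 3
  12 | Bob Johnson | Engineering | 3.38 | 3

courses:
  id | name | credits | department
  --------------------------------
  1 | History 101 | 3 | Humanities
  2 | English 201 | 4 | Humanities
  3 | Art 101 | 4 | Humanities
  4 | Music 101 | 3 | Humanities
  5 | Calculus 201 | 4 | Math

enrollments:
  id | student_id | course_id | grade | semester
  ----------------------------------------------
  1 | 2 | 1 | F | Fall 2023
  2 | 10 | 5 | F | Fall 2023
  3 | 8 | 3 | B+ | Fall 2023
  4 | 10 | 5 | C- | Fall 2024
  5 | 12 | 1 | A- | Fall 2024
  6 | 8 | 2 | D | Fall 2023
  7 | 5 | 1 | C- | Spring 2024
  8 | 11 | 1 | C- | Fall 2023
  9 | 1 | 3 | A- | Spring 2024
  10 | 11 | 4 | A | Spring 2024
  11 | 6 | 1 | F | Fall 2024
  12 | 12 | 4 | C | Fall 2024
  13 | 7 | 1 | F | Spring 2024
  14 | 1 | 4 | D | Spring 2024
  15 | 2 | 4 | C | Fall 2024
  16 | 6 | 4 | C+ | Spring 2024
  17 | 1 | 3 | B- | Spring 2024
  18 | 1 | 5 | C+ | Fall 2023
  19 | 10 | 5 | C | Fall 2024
SELECT department, COUNT(*) AS n FROM courses GROUP BY department

Execution result:
department | n
Humanities | 4
Math | 1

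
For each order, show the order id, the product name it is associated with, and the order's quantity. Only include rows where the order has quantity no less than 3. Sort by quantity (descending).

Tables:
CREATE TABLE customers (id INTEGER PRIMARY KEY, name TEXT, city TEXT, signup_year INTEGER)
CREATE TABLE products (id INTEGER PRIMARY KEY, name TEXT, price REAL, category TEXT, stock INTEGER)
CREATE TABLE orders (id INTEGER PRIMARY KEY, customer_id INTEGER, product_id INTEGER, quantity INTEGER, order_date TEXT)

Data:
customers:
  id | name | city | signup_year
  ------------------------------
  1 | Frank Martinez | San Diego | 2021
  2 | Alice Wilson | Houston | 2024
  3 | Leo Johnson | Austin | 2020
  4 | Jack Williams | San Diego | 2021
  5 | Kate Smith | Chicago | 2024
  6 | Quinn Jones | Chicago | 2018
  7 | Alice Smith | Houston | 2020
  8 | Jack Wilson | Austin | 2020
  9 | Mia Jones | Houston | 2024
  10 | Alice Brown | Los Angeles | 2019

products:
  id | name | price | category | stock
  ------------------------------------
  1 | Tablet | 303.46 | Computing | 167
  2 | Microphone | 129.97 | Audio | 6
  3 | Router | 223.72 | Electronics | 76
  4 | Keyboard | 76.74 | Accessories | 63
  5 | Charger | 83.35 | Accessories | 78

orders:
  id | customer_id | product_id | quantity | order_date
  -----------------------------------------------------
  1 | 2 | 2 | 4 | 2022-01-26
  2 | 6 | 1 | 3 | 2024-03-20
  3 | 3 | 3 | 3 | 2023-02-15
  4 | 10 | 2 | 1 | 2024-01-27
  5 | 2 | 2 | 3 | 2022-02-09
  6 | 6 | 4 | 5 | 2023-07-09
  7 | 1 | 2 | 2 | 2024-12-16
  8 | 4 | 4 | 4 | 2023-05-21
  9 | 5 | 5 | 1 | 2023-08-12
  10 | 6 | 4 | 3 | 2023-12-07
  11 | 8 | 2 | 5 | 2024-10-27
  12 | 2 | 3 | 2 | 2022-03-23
SELECT c.id, p.name AS product, c.quantity FROM orders c JOIN products p ON c.product_id = p.id WHERE c.quantity >= 3 ORDER BY c.quantity DESC

Execution result:
id | product | quantity
6 | Keyboard | 5
11 | Microphone | 5
1 | Microphone | 4
8 | Keyboard | 4
2 | Tablet | 3
3 | Router | 3
5 | Microphone | 3
10 | Keyboard | 3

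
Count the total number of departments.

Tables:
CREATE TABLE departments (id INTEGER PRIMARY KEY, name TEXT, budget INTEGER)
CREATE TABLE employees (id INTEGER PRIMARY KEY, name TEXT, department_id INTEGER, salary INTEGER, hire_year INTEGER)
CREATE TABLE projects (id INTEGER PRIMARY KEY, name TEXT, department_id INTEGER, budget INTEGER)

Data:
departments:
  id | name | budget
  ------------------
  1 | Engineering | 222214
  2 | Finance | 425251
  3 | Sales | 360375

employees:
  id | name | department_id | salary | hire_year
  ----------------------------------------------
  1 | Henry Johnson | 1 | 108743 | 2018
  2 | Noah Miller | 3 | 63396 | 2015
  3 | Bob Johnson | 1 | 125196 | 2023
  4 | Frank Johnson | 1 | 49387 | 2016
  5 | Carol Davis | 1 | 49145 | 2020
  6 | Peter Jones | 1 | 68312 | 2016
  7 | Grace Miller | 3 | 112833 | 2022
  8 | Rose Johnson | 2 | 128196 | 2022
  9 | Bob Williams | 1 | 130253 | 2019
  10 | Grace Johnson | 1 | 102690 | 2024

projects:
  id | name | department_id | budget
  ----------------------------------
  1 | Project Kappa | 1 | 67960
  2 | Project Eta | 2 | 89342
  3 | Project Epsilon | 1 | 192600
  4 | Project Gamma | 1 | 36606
SELECT COUNT(*) FROM departments

Execution result:
3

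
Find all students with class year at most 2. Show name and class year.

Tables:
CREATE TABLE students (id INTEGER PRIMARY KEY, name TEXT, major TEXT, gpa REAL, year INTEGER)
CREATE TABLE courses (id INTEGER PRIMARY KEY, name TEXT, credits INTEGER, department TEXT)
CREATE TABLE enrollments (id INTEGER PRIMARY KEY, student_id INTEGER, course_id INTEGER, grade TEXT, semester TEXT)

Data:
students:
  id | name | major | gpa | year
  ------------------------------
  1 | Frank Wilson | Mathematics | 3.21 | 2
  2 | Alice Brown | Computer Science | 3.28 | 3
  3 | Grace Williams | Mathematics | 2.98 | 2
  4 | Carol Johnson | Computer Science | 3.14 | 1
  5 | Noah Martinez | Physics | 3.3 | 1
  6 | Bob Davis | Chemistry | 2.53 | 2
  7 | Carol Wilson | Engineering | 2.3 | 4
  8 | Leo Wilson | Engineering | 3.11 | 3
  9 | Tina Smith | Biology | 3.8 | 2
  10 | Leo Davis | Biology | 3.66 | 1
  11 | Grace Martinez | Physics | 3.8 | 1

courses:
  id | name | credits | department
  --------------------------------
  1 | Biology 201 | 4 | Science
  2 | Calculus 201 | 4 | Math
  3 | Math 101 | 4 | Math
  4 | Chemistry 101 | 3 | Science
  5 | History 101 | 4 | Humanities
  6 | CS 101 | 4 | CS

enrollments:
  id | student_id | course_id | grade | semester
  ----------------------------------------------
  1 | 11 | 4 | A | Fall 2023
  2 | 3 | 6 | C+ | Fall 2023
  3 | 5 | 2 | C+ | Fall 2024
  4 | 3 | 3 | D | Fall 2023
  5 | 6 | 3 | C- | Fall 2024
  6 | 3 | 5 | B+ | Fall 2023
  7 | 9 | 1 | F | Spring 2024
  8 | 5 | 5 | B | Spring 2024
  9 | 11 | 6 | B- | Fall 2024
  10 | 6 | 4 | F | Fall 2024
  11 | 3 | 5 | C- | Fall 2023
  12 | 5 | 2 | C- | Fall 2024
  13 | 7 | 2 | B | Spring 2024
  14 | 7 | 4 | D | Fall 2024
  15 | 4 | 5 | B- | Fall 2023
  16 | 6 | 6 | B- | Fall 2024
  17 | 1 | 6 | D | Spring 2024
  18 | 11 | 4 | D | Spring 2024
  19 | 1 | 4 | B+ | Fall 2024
SELECT name, year FROM students WHERE year <= 2

Execution result:
name | year
Frank Wilson | 2
Grace Williams | 2
Carol Johnson | 1
Noah Martinez | 1
Bob Davis | 2
Tina Smith | 2
Leo Davis | 1
Grace Martinez | 1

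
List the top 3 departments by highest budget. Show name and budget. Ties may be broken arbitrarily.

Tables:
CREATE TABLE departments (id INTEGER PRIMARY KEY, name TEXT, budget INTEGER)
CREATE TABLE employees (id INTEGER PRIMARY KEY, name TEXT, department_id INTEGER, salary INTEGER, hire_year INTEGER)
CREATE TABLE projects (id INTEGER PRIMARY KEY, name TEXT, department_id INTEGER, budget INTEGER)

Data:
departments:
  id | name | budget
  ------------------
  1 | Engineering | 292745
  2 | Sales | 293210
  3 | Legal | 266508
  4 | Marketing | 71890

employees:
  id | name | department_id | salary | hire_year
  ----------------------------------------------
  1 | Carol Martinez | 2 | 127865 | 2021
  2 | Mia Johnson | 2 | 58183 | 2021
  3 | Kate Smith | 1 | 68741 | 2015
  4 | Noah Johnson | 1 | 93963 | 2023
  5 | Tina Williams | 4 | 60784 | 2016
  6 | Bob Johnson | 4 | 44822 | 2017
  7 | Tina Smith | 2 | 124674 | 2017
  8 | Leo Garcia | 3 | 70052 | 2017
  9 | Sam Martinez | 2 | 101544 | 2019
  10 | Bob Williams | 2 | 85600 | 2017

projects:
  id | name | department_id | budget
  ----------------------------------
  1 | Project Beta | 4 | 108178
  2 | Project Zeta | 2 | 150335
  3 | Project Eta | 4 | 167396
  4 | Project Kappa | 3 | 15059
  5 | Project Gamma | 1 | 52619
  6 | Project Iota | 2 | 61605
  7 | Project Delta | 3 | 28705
SELECT name, budget FROM departments ORDER BY budget DESC LIMIT 3

Execution result:
name | budget
Sales | 293210
Engineering | 292745
Legal | 266508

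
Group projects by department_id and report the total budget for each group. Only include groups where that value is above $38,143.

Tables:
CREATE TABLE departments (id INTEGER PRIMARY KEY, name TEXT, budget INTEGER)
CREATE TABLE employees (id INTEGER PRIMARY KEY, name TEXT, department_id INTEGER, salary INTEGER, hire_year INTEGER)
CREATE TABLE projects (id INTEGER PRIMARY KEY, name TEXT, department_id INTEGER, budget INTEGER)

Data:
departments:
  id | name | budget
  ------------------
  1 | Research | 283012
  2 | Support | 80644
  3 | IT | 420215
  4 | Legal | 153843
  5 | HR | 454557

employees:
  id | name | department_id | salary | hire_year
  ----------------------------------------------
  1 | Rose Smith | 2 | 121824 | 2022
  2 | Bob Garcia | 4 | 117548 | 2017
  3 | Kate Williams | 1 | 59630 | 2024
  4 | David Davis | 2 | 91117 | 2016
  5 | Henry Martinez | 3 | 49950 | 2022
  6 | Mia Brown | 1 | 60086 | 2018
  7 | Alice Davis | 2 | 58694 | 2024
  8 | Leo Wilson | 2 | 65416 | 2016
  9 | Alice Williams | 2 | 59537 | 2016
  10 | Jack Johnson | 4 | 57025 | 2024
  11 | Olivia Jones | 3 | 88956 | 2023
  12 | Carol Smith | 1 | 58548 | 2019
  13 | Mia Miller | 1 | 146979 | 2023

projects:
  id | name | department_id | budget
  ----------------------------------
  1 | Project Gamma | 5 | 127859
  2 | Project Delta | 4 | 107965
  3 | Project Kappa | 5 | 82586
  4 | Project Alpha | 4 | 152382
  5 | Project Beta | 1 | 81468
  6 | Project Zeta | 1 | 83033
SELECT department_id, SUM(budget) AS sum_budget FROM projects GROUP BY department_id HAVING SUM(budget) > 38143

Execution result:
department_id | sum_budget
1 | 164501
4 | 260347
5 | 210445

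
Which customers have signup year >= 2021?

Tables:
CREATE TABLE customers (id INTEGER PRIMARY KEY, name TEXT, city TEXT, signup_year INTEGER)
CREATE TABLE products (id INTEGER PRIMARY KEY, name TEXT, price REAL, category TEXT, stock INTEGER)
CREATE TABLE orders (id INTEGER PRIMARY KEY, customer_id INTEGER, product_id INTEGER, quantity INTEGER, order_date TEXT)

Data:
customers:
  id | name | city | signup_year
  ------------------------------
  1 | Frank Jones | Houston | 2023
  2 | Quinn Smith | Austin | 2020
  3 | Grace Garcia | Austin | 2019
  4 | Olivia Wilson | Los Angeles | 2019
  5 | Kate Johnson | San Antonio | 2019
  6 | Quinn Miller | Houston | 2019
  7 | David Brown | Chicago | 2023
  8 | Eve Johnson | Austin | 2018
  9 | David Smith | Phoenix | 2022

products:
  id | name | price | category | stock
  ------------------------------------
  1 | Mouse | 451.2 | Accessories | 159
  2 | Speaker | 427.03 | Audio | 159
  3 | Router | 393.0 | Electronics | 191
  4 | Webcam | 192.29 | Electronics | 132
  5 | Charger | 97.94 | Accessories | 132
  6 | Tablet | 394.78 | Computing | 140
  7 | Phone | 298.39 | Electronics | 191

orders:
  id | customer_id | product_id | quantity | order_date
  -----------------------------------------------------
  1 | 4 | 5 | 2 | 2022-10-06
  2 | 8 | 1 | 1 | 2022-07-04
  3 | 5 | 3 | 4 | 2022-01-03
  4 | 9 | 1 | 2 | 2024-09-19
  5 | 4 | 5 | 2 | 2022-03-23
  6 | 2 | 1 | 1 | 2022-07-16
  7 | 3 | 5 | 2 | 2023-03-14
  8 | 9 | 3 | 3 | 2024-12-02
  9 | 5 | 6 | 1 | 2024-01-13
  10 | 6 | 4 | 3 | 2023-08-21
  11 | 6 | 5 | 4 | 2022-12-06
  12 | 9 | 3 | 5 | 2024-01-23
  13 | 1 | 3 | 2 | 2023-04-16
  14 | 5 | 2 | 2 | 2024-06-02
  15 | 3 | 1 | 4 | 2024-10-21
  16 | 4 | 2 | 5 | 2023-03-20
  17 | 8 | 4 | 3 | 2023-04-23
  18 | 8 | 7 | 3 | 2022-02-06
SELECT name, signup_year FROM customers WHERE signup_year >= 2021

Execution result:
name | signup_year
Frank Jones | 2023
David Brown | 2023
David Smith | 2022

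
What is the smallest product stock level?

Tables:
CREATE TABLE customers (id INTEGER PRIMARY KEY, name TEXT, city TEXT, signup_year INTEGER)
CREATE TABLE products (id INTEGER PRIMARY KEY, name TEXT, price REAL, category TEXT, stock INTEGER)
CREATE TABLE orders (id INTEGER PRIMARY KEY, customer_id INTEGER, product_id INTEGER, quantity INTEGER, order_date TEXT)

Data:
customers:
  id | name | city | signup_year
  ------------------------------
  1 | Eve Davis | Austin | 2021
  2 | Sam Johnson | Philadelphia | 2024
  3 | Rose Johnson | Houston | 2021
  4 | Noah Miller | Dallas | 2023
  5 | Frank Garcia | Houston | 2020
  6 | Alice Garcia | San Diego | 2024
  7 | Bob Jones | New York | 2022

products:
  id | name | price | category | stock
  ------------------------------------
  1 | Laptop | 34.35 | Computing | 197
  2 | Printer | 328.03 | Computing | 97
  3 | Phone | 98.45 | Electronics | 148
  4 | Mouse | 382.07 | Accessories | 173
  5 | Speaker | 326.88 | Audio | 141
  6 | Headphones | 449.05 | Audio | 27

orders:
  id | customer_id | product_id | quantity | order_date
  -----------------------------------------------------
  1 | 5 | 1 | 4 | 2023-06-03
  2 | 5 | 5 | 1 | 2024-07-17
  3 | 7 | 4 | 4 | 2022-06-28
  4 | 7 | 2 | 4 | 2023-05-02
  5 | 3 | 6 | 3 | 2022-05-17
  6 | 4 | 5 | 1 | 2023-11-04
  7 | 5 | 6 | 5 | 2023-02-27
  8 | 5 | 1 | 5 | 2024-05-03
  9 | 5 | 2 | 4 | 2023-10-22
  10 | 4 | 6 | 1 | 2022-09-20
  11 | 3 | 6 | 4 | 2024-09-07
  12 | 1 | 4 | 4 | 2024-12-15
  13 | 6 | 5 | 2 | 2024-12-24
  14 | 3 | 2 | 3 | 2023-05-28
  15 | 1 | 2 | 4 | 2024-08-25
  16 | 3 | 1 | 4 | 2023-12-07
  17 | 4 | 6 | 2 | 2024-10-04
SELECT MIN(stock) FROM products

Execution result:
27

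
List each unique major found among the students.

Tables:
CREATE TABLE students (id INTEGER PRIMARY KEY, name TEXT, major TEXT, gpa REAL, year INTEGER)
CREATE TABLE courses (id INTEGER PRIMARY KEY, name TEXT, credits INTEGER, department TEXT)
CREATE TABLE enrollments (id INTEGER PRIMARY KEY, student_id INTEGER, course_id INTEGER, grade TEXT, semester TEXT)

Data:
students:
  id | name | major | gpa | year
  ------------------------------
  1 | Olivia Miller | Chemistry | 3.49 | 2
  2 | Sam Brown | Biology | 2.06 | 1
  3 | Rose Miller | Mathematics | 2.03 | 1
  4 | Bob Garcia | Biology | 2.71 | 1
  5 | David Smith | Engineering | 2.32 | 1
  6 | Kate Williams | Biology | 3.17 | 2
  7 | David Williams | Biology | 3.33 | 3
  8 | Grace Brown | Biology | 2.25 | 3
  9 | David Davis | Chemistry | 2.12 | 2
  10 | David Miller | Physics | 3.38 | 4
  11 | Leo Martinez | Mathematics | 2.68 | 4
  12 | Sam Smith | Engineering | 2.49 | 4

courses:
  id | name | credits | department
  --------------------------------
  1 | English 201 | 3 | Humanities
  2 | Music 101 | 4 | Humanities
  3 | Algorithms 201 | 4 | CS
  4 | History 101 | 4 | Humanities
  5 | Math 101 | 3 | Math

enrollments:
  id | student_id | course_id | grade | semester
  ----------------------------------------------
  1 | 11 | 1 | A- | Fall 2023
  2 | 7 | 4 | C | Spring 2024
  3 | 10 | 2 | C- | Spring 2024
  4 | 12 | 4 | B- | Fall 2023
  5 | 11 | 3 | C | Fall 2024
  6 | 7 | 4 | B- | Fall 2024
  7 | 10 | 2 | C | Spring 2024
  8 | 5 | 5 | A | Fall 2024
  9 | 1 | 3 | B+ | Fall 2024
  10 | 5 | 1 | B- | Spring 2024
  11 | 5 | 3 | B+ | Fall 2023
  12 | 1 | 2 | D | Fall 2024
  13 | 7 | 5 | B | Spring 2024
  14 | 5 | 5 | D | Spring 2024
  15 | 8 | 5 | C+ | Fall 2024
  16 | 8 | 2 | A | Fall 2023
SELECT DISTINCT major FROM students

Execution result:
major
Chemistry
Biology
Mathematics
Engineering
Physics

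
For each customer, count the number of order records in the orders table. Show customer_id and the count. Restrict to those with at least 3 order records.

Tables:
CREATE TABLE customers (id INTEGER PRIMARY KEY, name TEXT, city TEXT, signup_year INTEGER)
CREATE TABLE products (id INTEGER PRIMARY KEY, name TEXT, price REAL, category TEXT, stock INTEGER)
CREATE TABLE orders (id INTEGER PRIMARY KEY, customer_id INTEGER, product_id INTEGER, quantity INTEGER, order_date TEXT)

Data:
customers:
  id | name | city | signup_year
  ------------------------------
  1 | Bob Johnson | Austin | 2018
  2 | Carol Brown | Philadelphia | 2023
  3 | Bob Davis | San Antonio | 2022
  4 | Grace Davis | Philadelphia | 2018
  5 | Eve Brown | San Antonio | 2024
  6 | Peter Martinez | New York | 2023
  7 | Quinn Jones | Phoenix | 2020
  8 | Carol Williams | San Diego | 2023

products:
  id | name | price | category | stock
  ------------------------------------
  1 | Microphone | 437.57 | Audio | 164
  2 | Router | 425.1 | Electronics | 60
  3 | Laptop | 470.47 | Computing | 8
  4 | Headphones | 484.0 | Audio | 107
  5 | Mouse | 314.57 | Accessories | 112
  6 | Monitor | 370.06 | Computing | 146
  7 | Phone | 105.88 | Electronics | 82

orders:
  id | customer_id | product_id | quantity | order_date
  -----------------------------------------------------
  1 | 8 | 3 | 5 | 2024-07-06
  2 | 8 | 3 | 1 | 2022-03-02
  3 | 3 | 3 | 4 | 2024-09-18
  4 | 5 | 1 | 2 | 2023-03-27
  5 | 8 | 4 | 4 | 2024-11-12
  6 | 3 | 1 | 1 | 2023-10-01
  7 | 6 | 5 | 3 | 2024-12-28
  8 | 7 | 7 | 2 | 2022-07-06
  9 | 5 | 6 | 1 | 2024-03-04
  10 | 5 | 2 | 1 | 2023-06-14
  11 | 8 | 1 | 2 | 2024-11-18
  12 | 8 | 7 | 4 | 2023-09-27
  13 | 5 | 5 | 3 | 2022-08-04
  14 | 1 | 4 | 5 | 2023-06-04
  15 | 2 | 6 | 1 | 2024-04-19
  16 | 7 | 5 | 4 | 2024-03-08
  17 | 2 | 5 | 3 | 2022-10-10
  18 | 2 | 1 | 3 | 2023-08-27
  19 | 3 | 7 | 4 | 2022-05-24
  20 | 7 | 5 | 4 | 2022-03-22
SELECT customer_id, COUNT(*) AS order_count FROM orders GROUP BY customer_id HAVING COUNT(*) >= 3

Execution result:
customer_id | order_count
2 | 3
3 | 3
5 | 4
7 | 3
8 | 5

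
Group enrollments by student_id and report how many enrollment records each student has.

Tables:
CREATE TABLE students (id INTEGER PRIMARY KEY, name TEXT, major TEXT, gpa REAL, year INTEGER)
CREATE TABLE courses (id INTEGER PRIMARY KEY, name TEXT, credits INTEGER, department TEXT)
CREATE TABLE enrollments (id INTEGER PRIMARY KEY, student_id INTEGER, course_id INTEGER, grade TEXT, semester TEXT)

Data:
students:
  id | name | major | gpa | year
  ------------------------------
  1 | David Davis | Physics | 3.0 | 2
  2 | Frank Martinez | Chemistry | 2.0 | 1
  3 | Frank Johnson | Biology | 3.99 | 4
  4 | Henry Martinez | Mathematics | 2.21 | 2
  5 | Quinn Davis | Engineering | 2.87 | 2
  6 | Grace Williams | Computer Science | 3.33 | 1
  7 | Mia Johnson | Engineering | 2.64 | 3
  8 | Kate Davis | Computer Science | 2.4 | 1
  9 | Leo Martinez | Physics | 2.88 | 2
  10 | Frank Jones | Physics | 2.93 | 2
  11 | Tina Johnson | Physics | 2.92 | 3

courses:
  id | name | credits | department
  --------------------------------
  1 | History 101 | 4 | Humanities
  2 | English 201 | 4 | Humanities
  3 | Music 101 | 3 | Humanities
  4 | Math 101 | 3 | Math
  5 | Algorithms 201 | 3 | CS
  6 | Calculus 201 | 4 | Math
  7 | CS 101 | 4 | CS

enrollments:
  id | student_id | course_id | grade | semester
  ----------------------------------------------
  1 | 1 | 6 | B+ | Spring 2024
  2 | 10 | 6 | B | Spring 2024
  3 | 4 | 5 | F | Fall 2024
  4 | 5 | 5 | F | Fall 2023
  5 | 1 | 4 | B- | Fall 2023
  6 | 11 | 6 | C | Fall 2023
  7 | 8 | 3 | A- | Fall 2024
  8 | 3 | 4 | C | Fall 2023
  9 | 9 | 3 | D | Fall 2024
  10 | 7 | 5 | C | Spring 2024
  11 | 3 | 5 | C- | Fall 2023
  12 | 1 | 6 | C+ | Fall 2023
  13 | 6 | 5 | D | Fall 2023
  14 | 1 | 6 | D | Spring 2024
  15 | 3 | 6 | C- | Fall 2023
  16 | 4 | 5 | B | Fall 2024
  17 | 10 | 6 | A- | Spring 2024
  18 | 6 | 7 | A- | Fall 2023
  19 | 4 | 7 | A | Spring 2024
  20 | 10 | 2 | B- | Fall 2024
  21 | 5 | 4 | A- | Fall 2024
SELECT student_id, COUNT(*) AS enrollment_count FROM enrollments GROUP BY student_id

Execution result:
student_id | enrollment_count
1 | 4
3 | 3
4 | 3
5 | 2
6 | 2
7 | 1
8 | 1
9 | 1
10 | 3
11 | 1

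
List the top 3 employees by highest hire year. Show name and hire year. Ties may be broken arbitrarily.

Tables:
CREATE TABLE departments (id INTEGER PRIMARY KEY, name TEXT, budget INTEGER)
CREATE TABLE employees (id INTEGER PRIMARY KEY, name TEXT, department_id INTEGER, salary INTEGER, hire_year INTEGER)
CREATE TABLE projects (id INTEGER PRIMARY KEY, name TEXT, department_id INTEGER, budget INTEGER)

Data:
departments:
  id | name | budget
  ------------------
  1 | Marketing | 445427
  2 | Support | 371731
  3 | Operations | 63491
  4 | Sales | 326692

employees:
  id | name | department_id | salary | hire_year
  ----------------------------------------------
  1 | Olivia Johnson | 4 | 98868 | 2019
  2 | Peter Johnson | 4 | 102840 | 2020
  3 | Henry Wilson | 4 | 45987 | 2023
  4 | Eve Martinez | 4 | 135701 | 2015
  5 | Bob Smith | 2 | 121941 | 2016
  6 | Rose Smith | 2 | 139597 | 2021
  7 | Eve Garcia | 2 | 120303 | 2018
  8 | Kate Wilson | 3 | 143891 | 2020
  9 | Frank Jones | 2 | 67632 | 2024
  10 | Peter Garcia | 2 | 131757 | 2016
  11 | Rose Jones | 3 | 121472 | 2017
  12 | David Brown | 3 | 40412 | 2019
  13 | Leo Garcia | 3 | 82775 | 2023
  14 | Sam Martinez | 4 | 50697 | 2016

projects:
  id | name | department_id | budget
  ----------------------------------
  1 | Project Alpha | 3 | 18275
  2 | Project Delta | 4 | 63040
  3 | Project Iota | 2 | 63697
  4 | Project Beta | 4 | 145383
SELECT name, hire_year FROM employees ORDER BY hire_year DESC LIMIT 3

Execution result:
name | hire_year
Frank Jones | 2024
Henry Wilson | 2023
Leo Garcia | 2023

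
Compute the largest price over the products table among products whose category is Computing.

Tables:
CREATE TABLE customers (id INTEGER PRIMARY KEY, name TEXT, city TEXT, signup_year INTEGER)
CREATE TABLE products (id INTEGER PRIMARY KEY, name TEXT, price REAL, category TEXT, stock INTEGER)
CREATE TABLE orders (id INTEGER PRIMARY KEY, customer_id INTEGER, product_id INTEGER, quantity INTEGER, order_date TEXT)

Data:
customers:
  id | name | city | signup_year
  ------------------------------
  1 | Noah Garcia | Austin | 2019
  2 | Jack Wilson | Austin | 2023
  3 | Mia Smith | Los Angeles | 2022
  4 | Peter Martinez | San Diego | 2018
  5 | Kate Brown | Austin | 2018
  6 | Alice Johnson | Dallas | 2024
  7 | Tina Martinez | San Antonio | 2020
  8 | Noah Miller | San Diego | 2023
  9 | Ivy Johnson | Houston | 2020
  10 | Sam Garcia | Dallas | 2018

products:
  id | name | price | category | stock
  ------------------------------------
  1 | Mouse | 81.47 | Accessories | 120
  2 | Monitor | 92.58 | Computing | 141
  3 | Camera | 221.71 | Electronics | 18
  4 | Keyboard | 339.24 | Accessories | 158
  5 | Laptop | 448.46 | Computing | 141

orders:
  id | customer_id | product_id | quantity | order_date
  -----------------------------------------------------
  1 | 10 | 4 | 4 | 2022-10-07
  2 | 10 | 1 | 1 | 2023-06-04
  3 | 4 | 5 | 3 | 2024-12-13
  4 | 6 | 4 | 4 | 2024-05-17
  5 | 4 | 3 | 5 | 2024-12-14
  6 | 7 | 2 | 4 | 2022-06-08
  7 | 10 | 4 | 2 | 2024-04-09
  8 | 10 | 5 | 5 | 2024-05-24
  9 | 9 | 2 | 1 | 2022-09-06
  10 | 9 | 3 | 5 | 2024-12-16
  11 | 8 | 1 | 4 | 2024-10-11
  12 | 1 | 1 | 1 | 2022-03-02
SELECT MAX(price) FROM products WHERE category = 'Computing'

Execution result:
448.46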